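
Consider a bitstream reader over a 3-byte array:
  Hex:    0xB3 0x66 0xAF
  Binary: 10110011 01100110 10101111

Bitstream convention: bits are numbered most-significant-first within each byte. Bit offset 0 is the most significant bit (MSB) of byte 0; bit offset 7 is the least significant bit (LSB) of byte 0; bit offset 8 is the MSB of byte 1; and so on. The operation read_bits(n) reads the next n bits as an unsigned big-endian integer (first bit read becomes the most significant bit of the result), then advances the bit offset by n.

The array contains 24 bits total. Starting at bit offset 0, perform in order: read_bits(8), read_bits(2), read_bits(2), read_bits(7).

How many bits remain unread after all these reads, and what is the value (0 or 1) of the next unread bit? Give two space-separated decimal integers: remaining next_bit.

Read 1: bits[0:8] width=8 -> value=179 (bin 10110011); offset now 8 = byte 1 bit 0; 16 bits remain
Read 2: bits[8:10] width=2 -> value=1 (bin 01); offset now 10 = byte 1 bit 2; 14 bits remain
Read 3: bits[10:12] width=2 -> value=2 (bin 10); offset now 12 = byte 1 bit 4; 12 bits remain
Read 4: bits[12:19] width=7 -> value=53 (bin 0110101); offset now 19 = byte 2 bit 3; 5 bits remain

Answer: 5 0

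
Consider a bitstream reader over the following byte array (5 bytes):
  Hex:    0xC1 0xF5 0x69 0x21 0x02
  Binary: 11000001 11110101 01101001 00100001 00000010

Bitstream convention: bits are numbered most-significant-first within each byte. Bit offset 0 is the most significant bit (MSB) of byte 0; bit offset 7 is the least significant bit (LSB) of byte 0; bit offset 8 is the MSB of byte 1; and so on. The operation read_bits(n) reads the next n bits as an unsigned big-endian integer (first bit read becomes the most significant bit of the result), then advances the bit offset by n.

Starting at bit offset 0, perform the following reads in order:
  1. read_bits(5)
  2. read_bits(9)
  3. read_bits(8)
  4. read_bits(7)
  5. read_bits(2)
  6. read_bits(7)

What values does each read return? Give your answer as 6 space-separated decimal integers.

Answer: 24 125 90 36 0 64

Derivation:
Read 1: bits[0:5] width=5 -> value=24 (bin 11000); offset now 5 = byte 0 bit 5; 35 bits remain
Read 2: bits[5:14] width=9 -> value=125 (bin 001111101); offset now 14 = byte 1 bit 6; 26 bits remain
Read 3: bits[14:22] width=8 -> value=90 (bin 01011010); offset now 22 = byte 2 bit 6; 18 bits remain
Read 4: bits[22:29] width=7 -> value=36 (bin 0100100); offset now 29 = byte 3 bit 5; 11 bits remain
Read 5: bits[29:31] width=2 -> value=0 (bin 00); offset now 31 = byte 3 bit 7; 9 bits remain
Read 6: bits[31:38] width=7 -> value=64 (bin 1000000); offset now 38 = byte 4 bit 6; 2 bits remain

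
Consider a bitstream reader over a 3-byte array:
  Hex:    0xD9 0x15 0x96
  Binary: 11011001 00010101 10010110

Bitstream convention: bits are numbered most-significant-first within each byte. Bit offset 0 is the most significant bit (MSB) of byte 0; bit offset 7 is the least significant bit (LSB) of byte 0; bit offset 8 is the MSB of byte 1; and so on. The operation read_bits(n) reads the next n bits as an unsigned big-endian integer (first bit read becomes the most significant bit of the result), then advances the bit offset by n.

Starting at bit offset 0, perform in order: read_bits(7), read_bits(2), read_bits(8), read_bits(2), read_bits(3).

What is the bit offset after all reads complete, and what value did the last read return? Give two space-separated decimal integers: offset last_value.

Answer: 22 5

Derivation:
Read 1: bits[0:7] width=7 -> value=108 (bin 1101100); offset now 7 = byte 0 bit 7; 17 bits remain
Read 2: bits[7:9] width=2 -> value=2 (bin 10); offset now 9 = byte 1 bit 1; 15 bits remain
Read 3: bits[9:17] width=8 -> value=43 (bin 00101011); offset now 17 = byte 2 bit 1; 7 bits remain
Read 4: bits[17:19] width=2 -> value=0 (bin 00); offset now 19 = byte 2 bit 3; 5 bits remain
Read 5: bits[19:22] width=3 -> value=5 (bin 101); offset now 22 = byte 2 bit 6; 2 bits remain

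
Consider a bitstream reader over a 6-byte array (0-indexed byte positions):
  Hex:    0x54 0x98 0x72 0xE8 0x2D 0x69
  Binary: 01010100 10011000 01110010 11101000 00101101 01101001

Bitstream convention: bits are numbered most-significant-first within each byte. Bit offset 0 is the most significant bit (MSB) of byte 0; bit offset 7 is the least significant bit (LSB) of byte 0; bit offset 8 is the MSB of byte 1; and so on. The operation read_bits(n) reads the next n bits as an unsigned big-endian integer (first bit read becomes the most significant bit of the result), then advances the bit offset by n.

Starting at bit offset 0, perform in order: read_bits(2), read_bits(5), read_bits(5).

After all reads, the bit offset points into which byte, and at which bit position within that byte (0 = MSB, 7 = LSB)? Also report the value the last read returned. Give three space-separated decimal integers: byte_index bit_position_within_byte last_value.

Answer: 1 4 9

Derivation:
Read 1: bits[0:2] width=2 -> value=1 (bin 01); offset now 2 = byte 0 bit 2; 46 bits remain
Read 2: bits[2:7] width=5 -> value=10 (bin 01010); offset now 7 = byte 0 bit 7; 41 bits remain
Read 3: bits[7:12] width=5 -> value=9 (bin 01001); offset now 12 = byte 1 bit 4; 36 bits remain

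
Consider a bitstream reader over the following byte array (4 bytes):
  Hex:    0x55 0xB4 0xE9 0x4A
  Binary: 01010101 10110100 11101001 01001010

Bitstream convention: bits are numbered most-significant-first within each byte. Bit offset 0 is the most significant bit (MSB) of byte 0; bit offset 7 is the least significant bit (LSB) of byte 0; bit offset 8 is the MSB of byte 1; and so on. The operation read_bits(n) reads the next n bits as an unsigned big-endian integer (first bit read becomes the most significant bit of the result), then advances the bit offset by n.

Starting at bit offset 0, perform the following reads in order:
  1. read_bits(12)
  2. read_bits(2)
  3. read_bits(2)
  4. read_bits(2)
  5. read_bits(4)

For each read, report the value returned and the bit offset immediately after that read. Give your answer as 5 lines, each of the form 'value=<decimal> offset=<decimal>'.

Read 1: bits[0:12] width=12 -> value=1371 (bin 010101011011); offset now 12 = byte 1 bit 4; 20 bits remain
Read 2: bits[12:14] width=2 -> value=1 (bin 01); offset now 14 = byte 1 bit 6; 18 bits remain
Read 3: bits[14:16] width=2 -> value=0 (bin 00); offset now 16 = byte 2 bit 0; 16 bits remain
Read 4: bits[16:18] width=2 -> value=3 (bin 11); offset now 18 = byte 2 bit 2; 14 bits remain
Read 5: bits[18:22] width=4 -> value=10 (bin 1010); offset now 22 = byte 2 bit 6; 10 bits remain

Answer: value=1371 offset=12
value=1 offset=14
value=0 offset=16
value=3 offset=18
value=10 offset=22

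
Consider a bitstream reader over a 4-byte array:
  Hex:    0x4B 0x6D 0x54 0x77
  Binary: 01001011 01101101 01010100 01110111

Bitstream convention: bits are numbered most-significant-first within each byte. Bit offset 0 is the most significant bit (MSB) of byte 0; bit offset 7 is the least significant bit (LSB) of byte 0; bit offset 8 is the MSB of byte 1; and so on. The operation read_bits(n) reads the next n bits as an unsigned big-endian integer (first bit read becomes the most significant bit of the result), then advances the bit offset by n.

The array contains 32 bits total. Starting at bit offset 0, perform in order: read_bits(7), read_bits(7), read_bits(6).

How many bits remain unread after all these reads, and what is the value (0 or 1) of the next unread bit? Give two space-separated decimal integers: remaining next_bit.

Read 1: bits[0:7] width=7 -> value=37 (bin 0100101); offset now 7 = byte 0 bit 7; 25 bits remain
Read 2: bits[7:14] width=7 -> value=91 (bin 1011011); offset now 14 = byte 1 bit 6; 18 bits remain
Read 3: bits[14:20] width=6 -> value=21 (bin 010101); offset now 20 = byte 2 bit 4; 12 bits remain

Answer: 12 0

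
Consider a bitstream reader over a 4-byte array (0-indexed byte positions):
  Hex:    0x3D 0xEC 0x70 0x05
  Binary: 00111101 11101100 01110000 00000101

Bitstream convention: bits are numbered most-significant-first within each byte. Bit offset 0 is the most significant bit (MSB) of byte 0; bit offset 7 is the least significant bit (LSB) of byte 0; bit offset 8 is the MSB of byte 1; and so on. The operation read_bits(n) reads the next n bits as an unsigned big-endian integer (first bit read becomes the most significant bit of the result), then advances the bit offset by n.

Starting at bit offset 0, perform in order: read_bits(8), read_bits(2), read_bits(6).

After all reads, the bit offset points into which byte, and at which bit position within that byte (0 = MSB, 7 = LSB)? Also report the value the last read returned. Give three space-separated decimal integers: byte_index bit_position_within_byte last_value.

Read 1: bits[0:8] width=8 -> value=61 (bin 00111101); offset now 8 = byte 1 bit 0; 24 bits remain
Read 2: bits[8:10] width=2 -> value=3 (bin 11); offset now 10 = byte 1 bit 2; 22 bits remain
Read 3: bits[10:16] width=6 -> value=44 (bin 101100); offset now 16 = byte 2 bit 0; 16 bits remain

Answer: 2 0 44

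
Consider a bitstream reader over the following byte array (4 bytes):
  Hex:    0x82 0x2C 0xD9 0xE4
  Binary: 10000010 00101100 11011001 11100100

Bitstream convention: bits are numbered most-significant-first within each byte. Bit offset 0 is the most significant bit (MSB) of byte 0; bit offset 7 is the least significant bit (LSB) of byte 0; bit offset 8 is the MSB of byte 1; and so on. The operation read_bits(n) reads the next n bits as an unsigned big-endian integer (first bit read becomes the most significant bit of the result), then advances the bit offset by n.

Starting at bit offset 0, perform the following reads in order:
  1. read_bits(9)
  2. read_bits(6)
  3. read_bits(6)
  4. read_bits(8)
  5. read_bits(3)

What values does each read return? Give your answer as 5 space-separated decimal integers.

Answer: 260 22 27 60 4

Derivation:
Read 1: bits[0:9] width=9 -> value=260 (bin 100000100); offset now 9 = byte 1 bit 1; 23 bits remain
Read 2: bits[9:15] width=6 -> value=22 (bin 010110); offset now 15 = byte 1 bit 7; 17 bits remain
Read 3: bits[15:21] width=6 -> value=27 (bin 011011); offset now 21 = byte 2 bit 5; 11 bits remain
Read 4: bits[21:29] width=8 -> value=60 (bin 00111100); offset now 29 = byte 3 bit 5; 3 bits remain
Read 5: bits[29:32] width=3 -> value=4 (bin 100); offset now 32 = byte 4 bit 0; 0 bits remain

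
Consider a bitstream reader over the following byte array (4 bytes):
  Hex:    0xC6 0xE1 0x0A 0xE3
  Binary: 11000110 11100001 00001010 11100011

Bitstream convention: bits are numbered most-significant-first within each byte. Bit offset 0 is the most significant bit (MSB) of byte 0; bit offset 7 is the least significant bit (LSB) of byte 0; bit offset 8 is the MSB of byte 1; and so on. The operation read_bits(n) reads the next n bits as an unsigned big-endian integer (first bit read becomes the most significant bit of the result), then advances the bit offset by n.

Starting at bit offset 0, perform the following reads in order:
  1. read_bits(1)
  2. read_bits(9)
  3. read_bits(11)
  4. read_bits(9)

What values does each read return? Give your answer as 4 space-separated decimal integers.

Answer: 1 283 1057 184

Derivation:
Read 1: bits[0:1] width=1 -> value=1 (bin 1); offset now 1 = byte 0 bit 1; 31 bits remain
Read 2: bits[1:10] width=9 -> value=283 (bin 100011011); offset now 10 = byte 1 bit 2; 22 bits remain
Read 3: bits[10:21] width=11 -> value=1057 (bin 10000100001); offset now 21 = byte 2 bit 5; 11 bits remain
Read 4: bits[21:30] width=9 -> value=184 (bin 010111000); offset now 30 = byte 3 bit 6; 2 bits remain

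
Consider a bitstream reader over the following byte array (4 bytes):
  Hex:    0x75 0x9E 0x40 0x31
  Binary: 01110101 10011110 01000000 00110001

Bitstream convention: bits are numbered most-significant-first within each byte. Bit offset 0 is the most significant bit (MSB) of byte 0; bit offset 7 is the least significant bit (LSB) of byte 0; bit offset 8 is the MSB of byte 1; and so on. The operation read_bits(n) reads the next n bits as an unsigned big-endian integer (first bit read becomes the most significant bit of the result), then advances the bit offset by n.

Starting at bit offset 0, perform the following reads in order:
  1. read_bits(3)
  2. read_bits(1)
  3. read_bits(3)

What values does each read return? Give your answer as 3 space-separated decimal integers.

Answer: 3 1 2

Derivation:
Read 1: bits[0:3] width=3 -> value=3 (bin 011); offset now 3 = byte 0 bit 3; 29 bits remain
Read 2: bits[3:4] width=1 -> value=1 (bin 1); offset now 4 = byte 0 bit 4; 28 bits remain
Read 3: bits[4:7] width=3 -> value=2 (bin 010); offset now 7 = byte 0 bit 7; 25 bits remain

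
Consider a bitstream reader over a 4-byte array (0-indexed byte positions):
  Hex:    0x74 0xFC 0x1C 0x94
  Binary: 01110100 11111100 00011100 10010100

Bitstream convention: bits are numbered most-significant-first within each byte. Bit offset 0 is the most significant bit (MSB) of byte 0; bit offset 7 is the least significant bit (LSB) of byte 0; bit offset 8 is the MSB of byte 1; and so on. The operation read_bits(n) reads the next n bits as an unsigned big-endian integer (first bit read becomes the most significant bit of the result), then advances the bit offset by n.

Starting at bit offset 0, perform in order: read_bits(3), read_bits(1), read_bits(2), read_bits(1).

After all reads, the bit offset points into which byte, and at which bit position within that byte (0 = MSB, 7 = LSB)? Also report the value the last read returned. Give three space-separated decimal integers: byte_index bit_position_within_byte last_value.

Answer: 0 7 0

Derivation:
Read 1: bits[0:3] width=3 -> value=3 (bin 011); offset now 3 = byte 0 bit 3; 29 bits remain
Read 2: bits[3:4] width=1 -> value=1 (bin 1); offset now 4 = byte 0 bit 4; 28 bits remain
Read 3: bits[4:6] width=2 -> value=1 (bin 01); offset now 6 = byte 0 bit 6; 26 bits remain
Read 4: bits[6:7] width=1 -> value=0 (bin 0); offset now 7 = byte 0 bit 7; 25 bits remain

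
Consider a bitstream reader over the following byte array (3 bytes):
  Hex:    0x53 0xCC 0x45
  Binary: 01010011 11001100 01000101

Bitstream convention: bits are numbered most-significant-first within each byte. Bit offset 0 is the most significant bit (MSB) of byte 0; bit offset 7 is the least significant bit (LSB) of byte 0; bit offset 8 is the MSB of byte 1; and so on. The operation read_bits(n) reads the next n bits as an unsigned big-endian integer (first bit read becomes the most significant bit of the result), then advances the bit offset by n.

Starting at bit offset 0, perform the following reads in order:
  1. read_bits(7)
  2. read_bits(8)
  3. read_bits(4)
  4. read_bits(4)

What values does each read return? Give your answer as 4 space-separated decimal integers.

Read 1: bits[0:7] width=7 -> value=41 (bin 0101001); offset now 7 = byte 0 bit 7; 17 bits remain
Read 2: bits[7:15] width=8 -> value=230 (bin 11100110); offset now 15 = byte 1 bit 7; 9 bits remain
Read 3: bits[15:19] width=4 -> value=2 (bin 0010); offset now 19 = byte 2 bit 3; 5 bits remain
Read 4: bits[19:23] width=4 -> value=2 (bin 0010); offset now 23 = byte 2 bit 7; 1 bits remain

Answer: 41 230 2 2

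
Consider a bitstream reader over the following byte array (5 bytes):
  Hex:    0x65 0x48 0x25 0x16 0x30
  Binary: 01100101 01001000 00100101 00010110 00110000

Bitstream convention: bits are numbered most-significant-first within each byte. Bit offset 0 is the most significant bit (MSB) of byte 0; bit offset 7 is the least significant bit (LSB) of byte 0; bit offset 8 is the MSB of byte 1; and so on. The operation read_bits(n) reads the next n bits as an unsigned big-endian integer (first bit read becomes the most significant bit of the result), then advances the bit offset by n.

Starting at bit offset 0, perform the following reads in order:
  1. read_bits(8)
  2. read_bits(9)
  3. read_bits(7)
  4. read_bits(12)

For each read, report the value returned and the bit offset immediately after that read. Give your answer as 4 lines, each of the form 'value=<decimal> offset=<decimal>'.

Answer: value=101 offset=8
value=144 offset=17
value=37 offset=24
value=355 offset=36

Derivation:
Read 1: bits[0:8] width=8 -> value=101 (bin 01100101); offset now 8 = byte 1 bit 0; 32 bits remain
Read 2: bits[8:17] width=9 -> value=144 (bin 010010000); offset now 17 = byte 2 bit 1; 23 bits remain
Read 3: bits[17:24] width=7 -> value=37 (bin 0100101); offset now 24 = byte 3 bit 0; 16 bits remain
Read 4: bits[24:36] width=12 -> value=355 (bin 000101100011); offset now 36 = byte 4 bit 4; 4 bits remain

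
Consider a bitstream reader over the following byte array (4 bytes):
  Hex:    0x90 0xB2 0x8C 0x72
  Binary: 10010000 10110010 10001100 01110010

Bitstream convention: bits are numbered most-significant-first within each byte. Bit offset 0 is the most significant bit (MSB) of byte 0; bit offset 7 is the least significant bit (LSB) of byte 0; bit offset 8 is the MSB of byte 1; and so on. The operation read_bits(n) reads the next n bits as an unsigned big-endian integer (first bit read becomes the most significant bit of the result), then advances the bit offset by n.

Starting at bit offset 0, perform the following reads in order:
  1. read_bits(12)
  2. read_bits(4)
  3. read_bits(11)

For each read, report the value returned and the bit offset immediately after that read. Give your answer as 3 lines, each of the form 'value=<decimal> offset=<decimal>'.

Answer: value=2315 offset=12
value=2 offset=16
value=1123 offset=27

Derivation:
Read 1: bits[0:12] width=12 -> value=2315 (bin 100100001011); offset now 12 = byte 1 bit 4; 20 bits remain
Read 2: bits[12:16] width=4 -> value=2 (bin 0010); offset now 16 = byte 2 bit 0; 16 bits remain
Read 3: bits[16:27] width=11 -> value=1123 (bin 10001100011); offset now 27 = byte 3 bit 3; 5 bits remain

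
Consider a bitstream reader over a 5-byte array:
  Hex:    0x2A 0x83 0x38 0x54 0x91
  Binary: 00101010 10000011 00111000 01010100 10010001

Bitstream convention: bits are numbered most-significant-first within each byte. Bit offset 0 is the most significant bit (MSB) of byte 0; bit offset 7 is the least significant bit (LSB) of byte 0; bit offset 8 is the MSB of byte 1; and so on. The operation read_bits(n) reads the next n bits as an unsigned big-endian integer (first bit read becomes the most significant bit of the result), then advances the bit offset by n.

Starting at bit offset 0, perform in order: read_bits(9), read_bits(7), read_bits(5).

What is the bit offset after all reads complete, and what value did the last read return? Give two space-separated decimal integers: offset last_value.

Answer: 21 7

Derivation:
Read 1: bits[0:9] width=9 -> value=85 (bin 001010101); offset now 9 = byte 1 bit 1; 31 bits remain
Read 2: bits[9:16] width=7 -> value=3 (bin 0000011); offset now 16 = byte 2 bit 0; 24 bits remain
Read 3: bits[16:21] width=5 -> value=7 (bin 00111); offset now 21 = byte 2 bit 5; 19 bits remain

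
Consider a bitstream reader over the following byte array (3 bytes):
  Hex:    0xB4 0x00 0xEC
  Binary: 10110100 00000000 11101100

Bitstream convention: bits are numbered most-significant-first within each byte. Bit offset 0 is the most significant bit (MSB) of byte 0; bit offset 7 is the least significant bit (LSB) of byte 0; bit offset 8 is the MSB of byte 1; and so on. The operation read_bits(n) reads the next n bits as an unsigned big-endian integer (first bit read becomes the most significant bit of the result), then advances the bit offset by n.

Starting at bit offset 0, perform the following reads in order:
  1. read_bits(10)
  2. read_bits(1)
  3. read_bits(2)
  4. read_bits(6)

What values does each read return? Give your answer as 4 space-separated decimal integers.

Read 1: bits[0:10] width=10 -> value=720 (bin 1011010000); offset now 10 = byte 1 bit 2; 14 bits remain
Read 2: bits[10:11] width=1 -> value=0 (bin 0); offset now 11 = byte 1 bit 3; 13 bits remain
Read 3: bits[11:13] width=2 -> value=0 (bin 00); offset now 13 = byte 1 bit 5; 11 bits remain
Read 4: bits[13:19] width=6 -> value=7 (bin 000111); offset now 19 = byte 2 bit 3; 5 bits remain

Answer: 720 0 0 7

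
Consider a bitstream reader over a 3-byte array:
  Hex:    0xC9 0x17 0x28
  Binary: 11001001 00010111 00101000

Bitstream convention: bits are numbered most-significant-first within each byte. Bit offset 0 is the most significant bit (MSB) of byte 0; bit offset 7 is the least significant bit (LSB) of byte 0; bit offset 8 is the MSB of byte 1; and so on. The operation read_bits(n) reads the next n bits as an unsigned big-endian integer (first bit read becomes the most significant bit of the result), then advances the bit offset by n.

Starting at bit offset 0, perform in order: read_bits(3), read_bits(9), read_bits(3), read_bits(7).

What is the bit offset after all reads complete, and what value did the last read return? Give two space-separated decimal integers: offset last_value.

Answer: 22 74

Derivation:
Read 1: bits[0:3] width=3 -> value=6 (bin 110); offset now 3 = byte 0 bit 3; 21 bits remain
Read 2: bits[3:12] width=9 -> value=145 (bin 010010001); offset now 12 = byte 1 bit 4; 12 bits remain
Read 3: bits[12:15] width=3 -> value=3 (bin 011); offset now 15 = byte 1 bit 7; 9 bits remain
Read 4: bits[15:22] width=7 -> value=74 (bin 1001010); offset now 22 = byte 2 bit 6; 2 bits remain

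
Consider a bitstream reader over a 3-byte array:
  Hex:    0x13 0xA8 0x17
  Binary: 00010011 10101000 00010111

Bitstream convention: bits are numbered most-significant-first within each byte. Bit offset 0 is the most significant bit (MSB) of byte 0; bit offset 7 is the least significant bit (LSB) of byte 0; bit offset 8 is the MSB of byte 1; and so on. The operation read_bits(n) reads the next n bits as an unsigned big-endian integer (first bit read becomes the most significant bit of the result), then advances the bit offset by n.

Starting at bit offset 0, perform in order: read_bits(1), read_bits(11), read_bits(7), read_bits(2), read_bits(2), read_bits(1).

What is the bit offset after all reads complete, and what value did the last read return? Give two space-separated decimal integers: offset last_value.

Read 1: bits[0:1] width=1 -> value=0 (bin 0); offset now 1 = byte 0 bit 1; 23 bits remain
Read 2: bits[1:12] width=11 -> value=314 (bin 00100111010); offset now 12 = byte 1 bit 4; 12 bits remain
Read 3: bits[12:19] width=7 -> value=64 (bin 1000000); offset now 19 = byte 2 bit 3; 5 bits remain
Read 4: bits[19:21] width=2 -> value=2 (bin 10); offset now 21 = byte 2 bit 5; 3 bits remain
Read 5: bits[21:23] width=2 -> value=3 (bin 11); offset now 23 = byte 2 bit 7; 1 bits remain
Read 6: bits[23:24] width=1 -> value=1 (bin 1); offset now 24 = byte 3 bit 0; 0 bits remain

Answer: 24 1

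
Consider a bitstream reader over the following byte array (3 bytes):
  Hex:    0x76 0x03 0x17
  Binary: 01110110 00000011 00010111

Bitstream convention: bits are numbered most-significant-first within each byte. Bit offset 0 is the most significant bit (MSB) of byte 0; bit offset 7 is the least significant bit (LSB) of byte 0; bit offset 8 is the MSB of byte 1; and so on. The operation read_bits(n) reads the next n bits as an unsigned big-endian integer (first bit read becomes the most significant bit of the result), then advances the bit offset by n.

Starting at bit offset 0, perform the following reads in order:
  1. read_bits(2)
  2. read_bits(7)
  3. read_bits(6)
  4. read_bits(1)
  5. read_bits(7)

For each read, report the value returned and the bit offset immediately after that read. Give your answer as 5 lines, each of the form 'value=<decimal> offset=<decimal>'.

Read 1: bits[0:2] width=2 -> value=1 (bin 01); offset now 2 = byte 0 bit 2; 22 bits remain
Read 2: bits[2:9] width=7 -> value=108 (bin 1101100); offset now 9 = byte 1 bit 1; 15 bits remain
Read 3: bits[9:15] width=6 -> value=1 (bin 000001); offset now 15 = byte 1 bit 7; 9 bits remain
Read 4: bits[15:16] width=1 -> value=1 (bin 1); offset now 16 = byte 2 bit 0; 8 bits remain
Read 5: bits[16:23] width=7 -> value=11 (bin 0001011); offset now 23 = byte 2 bit 7; 1 bits remain

Answer: value=1 offset=2
value=108 offset=9
value=1 offset=15
value=1 offset=16
value=11 offset=23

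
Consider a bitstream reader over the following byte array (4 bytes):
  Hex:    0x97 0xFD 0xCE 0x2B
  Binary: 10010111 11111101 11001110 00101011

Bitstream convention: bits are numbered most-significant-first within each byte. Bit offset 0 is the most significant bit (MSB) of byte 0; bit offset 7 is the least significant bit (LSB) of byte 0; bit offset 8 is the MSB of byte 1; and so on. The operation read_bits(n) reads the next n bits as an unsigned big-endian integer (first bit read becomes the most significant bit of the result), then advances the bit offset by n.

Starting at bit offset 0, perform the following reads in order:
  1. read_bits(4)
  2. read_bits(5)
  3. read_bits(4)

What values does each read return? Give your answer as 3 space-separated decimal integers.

Answer: 9 15 15

Derivation:
Read 1: bits[0:4] width=4 -> value=9 (bin 1001); offset now 4 = byte 0 bit 4; 28 bits remain
Read 2: bits[4:9] width=5 -> value=15 (bin 01111); offset now 9 = byte 1 bit 1; 23 bits remain
Read 3: bits[9:13] width=4 -> value=15 (bin 1111); offset now 13 = byte 1 bit 5; 19 bits remain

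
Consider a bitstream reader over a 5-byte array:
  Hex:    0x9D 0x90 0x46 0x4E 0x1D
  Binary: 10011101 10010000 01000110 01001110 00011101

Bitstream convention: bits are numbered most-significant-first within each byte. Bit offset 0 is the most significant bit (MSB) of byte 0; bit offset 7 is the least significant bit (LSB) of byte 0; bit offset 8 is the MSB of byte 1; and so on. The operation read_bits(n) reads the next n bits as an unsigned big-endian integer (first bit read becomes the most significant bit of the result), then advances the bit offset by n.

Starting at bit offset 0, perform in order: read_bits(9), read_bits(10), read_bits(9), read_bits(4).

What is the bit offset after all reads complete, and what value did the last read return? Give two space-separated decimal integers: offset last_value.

Answer: 32 14

Derivation:
Read 1: bits[0:9] width=9 -> value=315 (bin 100111011); offset now 9 = byte 1 bit 1; 31 bits remain
Read 2: bits[9:19] width=10 -> value=130 (bin 0010000010); offset now 19 = byte 2 bit 3; 21 bits remain
Read 3: bits[19:28] width=9 -> value=100 (bin 001100100); offset now 28 = byte 3 bit 4; 12 bits remain
Read 4: bits[28:32] width=4 -> value=14 (bin 1110); offset now 32 = byte 4 bit 0; 8 bits remain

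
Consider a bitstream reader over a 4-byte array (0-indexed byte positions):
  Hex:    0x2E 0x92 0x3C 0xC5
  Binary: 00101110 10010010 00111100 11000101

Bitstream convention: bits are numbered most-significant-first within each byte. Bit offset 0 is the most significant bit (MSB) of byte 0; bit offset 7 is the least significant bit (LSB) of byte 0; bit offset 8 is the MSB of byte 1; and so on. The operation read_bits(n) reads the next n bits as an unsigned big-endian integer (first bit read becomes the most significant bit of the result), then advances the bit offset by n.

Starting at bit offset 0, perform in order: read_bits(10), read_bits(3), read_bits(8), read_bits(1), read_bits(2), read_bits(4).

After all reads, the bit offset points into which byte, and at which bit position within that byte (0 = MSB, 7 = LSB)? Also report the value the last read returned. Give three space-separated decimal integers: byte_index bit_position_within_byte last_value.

Read 1: bits[0:10] width=10 -> value=186 (bin 0010111010); offset now 10 = byte 1 bit 2; 22 bits remain
Read 2: bits[10:13] width=3 -> value=2 (bin 010); offset now 13 = byte 1 bit 5; 19 bits remain
Read 3: bits[13:21] width=8 -> value=71 (bin 01000111); offset now 21 = byte 2 bit 5; 11 bits remain
Read 4: bits[21:22] width=1 -> value=1 (bin 1); offset now 22 = byte 2 bit 6; 10 bits remain
Read 5: bits[22:24] width=2 -> value=0 (bin 00); offset now 24 = byte 3 bit 0; 8 bits remain
Read 6: bits[24:28] width=4 -> value=12 (bin 1100); offset now 28 = byte 3 bit 4; 4 bits remain

Answer: 3 4 12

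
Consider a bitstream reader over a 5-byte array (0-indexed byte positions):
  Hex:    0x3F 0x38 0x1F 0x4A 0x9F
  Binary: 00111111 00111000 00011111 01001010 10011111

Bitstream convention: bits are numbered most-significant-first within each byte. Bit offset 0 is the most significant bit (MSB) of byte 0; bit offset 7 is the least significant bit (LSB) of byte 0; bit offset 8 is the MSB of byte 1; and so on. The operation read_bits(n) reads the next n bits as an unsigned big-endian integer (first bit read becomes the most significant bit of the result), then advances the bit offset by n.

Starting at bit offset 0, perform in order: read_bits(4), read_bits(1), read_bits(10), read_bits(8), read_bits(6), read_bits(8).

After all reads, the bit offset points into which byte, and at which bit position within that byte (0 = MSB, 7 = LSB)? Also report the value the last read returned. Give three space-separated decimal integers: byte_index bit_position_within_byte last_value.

Read 1: bits[0:4] width=4 -> value=3 (bin 0011); offset now 4 = byte 0 bit 4; 36 bits remain
Read 2: bits[4:5] width=1 -> value=1 (bin 1); offset now 5 = byte 0 bit 5; 35 bits remain
Read 3: bits[5:15] width=10 -> value=924 (bin 1110011100); offset now 15 = byte 1 bit 7; 25 bits remain
Read 4: bits[15:23] width=8 -> value=15 (bin 00001111); offset now 23 = byte 2 bit 7; 17 bits remain
Read 5: bits[23:29] width=6 -> value=41 (bin 101001); offset now 29 = byte 3 bit 5; 11 bits remain
Read 6: bits[29:37] width=8 -> value=83 (bin 01010011); offset now 37 = byte 4 bit 5; 3 bits remain

Answer: 4 5 83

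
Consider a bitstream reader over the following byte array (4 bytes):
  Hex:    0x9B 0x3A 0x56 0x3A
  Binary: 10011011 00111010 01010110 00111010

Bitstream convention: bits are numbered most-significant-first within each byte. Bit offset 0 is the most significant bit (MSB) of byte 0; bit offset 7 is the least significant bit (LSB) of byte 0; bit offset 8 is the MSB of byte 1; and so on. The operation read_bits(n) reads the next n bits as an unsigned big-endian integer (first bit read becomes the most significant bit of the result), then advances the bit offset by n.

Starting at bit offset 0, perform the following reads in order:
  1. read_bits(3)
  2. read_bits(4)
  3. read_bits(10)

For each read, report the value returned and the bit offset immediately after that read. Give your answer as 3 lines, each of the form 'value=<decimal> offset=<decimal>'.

Read 1: bits[0:3] width=3 -> value=4 (bin 100); offset now 3 = byte 0 bit 3; 29 bits remain
Read 2: bits[3:7] width=4 -> value=13 (bin 1101); offset now 7 = byte 0 bit 7; 25 bits remain
Read 3: bits[7:17] width=10 -> value=628 (bin 1001110100); offset now 17 = byte 2 bit 1; 15 bits remain

Answer: value=4 offset=3
value=13 offset=7
value=628 offset=17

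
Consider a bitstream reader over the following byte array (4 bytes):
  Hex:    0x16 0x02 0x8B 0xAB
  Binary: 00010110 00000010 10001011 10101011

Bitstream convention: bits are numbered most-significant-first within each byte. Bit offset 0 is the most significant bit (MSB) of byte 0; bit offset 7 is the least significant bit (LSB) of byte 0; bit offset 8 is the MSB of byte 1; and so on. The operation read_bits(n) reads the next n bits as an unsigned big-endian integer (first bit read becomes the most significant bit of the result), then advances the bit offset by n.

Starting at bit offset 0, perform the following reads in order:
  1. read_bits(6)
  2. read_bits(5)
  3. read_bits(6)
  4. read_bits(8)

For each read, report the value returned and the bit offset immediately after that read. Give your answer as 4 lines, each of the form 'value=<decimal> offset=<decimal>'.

Read 1: bits[0:6] width=6 -> value=5 (bin 000101); offset now 6 = byte 0 bit 6; 26 bits remain
Read 2: bits[6:11] width=5 -> value=16 (bin 10000); offset now 11 = byte 1 bit 3; 21 bits remain
Read 3: bits[11:17] width=6 -> value=5 (bin 000101); offset now 17 = byte 2 bit 1; 15 bits remain
Read 4: bits[17:25] width=8 -> value=23 (bin 00010111); offset now 25 = byte 3 bit 1; 7 bits remain

Answer: value=5 offset=6
value=16 offset=11
value=5 offset=17
value=23 offset=25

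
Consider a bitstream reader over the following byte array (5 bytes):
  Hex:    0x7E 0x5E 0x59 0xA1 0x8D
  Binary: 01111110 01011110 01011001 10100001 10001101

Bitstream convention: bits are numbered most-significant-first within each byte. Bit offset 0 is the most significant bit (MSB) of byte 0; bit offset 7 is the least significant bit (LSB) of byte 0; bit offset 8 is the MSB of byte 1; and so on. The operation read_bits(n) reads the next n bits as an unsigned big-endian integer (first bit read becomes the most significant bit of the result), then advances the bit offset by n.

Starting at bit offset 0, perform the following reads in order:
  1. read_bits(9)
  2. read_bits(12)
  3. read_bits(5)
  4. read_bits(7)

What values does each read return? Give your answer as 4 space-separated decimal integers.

Read 1: bits[0:9] width=9 -> value=252 (bin 011111100); offset now 9 = byte 1 bit 1; 31 bits remain
Read 2: bits[9:21] width=12 -> value=3019 (bin 101111001011); offset now 21 = byte 2 bit 5; 19 bits remain
Read 3: bits[21:26] width=5 -> value=6 (bin 00110); offset now 26 = byte 3 bit 2; 14 bits remain
Read 4: bits[26:33] width=7 -> value=67 (bin 1000011); offset now 33 = byte 4 bit 1; 7 bits remain

Answer: 252 3019 6 67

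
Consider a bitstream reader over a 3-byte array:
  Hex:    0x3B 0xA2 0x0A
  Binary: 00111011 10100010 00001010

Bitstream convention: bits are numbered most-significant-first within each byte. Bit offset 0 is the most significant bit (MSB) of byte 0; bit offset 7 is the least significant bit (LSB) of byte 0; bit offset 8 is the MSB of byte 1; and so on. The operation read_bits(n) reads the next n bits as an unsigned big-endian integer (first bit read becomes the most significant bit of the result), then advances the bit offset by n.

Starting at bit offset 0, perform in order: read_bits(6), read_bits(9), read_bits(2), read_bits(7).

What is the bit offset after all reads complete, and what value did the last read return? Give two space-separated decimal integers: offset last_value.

Read 1: bits[0:6] width=6 -> value=14 (bin 001110); offset now 6 = byte 0 bit 6; 18 bits remain
Read 2: bits[6:15] width=9 -> value=465 (bin 111010001); offset now 15 = byte 1 bit 7; 9 bits remain
Read 3: bits[15:17] width=2 -> value=0 (bin 00); offset now 17 = byte 2 bit 1; 7 bits remain
Read 4: bits[17:24] width=7 -> value=10 (bin 0001010); offset now 24 = byte 3 bit 0; 0 bits remain

Answer: 24 10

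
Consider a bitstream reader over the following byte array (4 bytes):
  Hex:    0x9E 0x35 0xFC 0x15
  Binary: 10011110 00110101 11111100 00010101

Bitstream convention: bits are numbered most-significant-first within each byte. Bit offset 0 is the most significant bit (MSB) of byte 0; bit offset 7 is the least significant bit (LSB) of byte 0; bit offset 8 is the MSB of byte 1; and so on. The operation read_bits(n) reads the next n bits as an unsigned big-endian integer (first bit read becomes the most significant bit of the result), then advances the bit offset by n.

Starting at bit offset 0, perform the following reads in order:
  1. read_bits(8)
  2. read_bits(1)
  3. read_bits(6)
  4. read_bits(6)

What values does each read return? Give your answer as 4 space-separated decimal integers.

Answer: 158 0 26 63

Derivation:
Read 1: bits[0:8] width=8 -> value=158 (bin 10011110); offset now 8 = byte 1 bit 0; 24 bits remain
Read 2: bits[8:9] width=1 -> value=0 (bin 0); offset now 9 = byte 1 bit 1; 23 bits remain
Read 3: bits[9:15] width=6 -> value=26 (bin 011010); offset now 15 = byte 1 bit 7; 17 bits remain
Read 4: bits[15:21] width=6 -> value=63 (bin 111111); offset now 21 = byte 2 bit 5; 11 bits remain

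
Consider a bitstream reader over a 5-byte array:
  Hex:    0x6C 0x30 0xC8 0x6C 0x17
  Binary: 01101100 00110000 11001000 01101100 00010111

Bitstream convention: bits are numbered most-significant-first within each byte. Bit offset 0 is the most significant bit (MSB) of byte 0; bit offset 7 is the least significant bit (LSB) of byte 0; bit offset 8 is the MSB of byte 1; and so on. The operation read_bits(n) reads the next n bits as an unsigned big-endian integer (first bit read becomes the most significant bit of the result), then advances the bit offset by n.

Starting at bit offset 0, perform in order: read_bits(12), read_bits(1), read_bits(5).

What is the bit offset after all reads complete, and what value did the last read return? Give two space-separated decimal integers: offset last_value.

Read 1: bits[0:12] width=12 -> value=1731 (bin 011011000011); offset now 12 = byte 1 bit 4; 28 bits remain
Read 2: bits[12:13] width=1 -> value=0 (bin 0); offset now 13 = byte 1 bit 5; 27 bits remain
Read 3: bits[13:18] width=5 -> value=3 (bin 00011); offset now 18 = byte 2 bit 2; 22 bits remain

Answer: 18 3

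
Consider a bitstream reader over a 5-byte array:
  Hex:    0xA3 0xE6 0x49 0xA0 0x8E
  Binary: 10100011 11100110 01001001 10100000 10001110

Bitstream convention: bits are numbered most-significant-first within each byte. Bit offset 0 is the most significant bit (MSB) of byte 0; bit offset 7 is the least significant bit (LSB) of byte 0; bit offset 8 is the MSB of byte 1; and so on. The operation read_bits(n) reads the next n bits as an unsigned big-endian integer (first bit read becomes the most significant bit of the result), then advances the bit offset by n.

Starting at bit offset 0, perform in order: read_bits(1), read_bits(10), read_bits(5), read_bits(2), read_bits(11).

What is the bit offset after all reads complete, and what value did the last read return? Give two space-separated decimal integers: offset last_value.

Read 1: bits[0:1] width=1 -> value=1 (bin 1); offset now 1 = byte 0 bit 1; 39 bits remain
Read 2: bits[1:11] width=10 -> value=287 (bin 0100011111); offset now 11 = byte 1 bit 3; 29 bits remain
Read 3: bits[11:16] width=5 -> value=6 (bin 00110); offset now 16 = byte 2 bit 0; 24 bits remain
Read 4: bits[16:18] width=2 -> value=1 (bin 01); offset now 18 = byte 2 bit 2; 22 bits remain
Read 5: bits[18:29] width=11 -> value=308 (bin 00100110100); offset now 29 = byte 3 bit 5; 11 bits remain

Answer: 29 308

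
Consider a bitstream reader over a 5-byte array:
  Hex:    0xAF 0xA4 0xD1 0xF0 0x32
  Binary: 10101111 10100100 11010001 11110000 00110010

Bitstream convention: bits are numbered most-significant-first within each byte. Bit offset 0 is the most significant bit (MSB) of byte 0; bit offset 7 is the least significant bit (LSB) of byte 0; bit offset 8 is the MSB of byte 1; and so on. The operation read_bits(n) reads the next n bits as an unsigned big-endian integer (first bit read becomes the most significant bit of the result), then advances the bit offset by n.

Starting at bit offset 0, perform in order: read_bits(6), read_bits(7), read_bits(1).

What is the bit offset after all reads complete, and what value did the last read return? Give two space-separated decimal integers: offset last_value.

Read 1: bits[0:6] width=6 -> value=43 (bin 101011); offset now 6 = byte 0 bit 6; 34 bits remain
Read 2: bits[6:13] width=7 -> value=116 (bin 1110100); offset now 13 = byte 1 bit 5; 27 bits remain
Read 3: bits[13:14] width=1 -> value=1 (bin 1); offset now 14 = byte 1 bit 6; 26 bits remain

Answer: 14 1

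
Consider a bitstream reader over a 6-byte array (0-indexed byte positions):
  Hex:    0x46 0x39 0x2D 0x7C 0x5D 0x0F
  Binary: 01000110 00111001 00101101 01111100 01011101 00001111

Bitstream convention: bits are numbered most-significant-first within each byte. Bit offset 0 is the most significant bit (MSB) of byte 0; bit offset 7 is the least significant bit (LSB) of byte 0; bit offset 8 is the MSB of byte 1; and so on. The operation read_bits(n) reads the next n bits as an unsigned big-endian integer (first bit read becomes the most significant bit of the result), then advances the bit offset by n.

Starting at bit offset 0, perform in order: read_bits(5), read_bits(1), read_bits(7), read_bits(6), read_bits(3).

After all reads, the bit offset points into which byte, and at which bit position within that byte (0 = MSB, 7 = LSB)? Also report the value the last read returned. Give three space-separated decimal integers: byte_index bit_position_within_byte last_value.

Read 1: bits[0:5] width=5 -> value=8 (bin 01000); offset now 5 = byte 0 bit 5; 43 bits remain
Read 2: bits[5:6] width=1 -> value=1 (bin 1); offset now 6 = byte 0 bit 6; 42 bits remain
Read 3: bits[6:13] width=7 -> value=71 (bin 1000111); offset now 13 = byte 1 bit 5; 35 bits remain
Read 4: bits[13:19] width=6 -> value=9 (bin 001001); offset now 19 = byte 2 bit 3; 29 bits remain
Read 5: bits[19:22] width=3 -> value=3 (bin 011); offset now 22 = byte 2 bit 6; 26 bits remain

Answer: 2 6 3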